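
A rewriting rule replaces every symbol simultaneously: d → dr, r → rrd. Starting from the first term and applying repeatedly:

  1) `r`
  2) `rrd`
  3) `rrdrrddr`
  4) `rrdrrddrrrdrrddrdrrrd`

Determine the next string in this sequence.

rrdrrddrrrdrrddrdrrrdrrdrrddrrrdrrddrdrrrddrrrdrrdrrddr

φ(rrdrrddrrrdrrddrdrrrd) expands symbol-by-symbol to rrd rrd dr rrd rrd dr dr rrd rrd rrd dr rrd rrd dr dr rrd dr rrd rrd rrd dr; joining the 21 pieces gives the next term.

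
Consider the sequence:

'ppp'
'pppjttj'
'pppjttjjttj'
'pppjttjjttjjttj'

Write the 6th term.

The strings grow by a fixed suffix jttj each time.
From pppjttjjttjjttj, 2 further steps: pppjttjjttjjttj → pppjttjjttjjttjjttj → (answer).

pppjttjjttjjttjjttjjttj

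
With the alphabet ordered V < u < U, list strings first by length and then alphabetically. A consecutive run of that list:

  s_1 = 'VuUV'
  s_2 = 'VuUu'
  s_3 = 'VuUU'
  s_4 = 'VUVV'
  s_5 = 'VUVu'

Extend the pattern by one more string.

The successor of VUVu increments the rightmost position that isn't already U and resets every position after it to V.

VUVU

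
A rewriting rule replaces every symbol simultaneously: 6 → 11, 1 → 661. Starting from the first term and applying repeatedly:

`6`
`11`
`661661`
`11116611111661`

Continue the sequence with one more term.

Rewriting the 14 symbols of 11116611111661 one by one yields 661 661 661 661 11 11 661 661 661 661 661 11 11 661; concatenated:

66166166166111116616616616616611111661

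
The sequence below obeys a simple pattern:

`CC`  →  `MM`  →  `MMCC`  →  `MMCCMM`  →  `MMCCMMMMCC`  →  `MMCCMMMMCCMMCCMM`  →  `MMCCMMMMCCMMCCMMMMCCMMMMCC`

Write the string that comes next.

MMCCMMMMCCMMCCMMMMCCMMMMCCMMCCMMMMCCMMCCMM

This is a Fibonacci-style word recurrence s(k) = s(k−1)·s(k−2): e.g. MM·CC = MMCC.
The next term joins MMCCMMMMCCMMCCMMMMCCMMMMCC and MMCCMMMMCCMMCCMM.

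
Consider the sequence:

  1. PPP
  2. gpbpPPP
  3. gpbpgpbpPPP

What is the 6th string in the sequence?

The strings grow by a fixed prefix gpbp each time.
From gpbpgpbpPPP, 3 further steps: gpbpgpbpPPP → gpbpgpbpgpbpPPP → gpbpgpbpgpbpgpbpPPP → (answer).

gpbpgpbpgpbpgpbpgpbpPPP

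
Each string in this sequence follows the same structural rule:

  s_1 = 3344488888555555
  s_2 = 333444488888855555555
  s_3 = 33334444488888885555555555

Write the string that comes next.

Each string has the form 3^{n-1} 4^{n} 8^{n+2} 5^{2n}, where the shown terms are n = 3, 4, 5.
Setting n = 6 gives 5, 6, 8, 12 characters in each block.

3333344444488888888555555555555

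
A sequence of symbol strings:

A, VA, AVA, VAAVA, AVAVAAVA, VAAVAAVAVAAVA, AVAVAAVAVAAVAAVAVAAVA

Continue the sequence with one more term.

From term 3 onward, concatenate the second-to-last term with the last: A·VA = AVA, VA·AVA = VAAVA, …
Continuing: VAAVAAVAVAAVA · AVAVAAVAVAAVAAVAVAAVA gives term 8.

VAAVAAVAVAAVAAVAVAAVAVAAVAAVAVAAVA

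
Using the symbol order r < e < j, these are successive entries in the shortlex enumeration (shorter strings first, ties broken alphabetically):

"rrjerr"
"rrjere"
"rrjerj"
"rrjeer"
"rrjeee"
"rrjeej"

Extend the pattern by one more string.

Find the rightmost character of rrjeej below j, bump it to the next letter, and reset everything to its right to r.

rrjejr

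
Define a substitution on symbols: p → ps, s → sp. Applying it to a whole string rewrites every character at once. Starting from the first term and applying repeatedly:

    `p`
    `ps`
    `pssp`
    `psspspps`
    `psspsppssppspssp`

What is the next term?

psspsppssppspsspsppspssppsspspps

Applying the rule to each of the 16 symbols of psspsppssppspssp gives the pieces ps sp sp ps sp ps ps sp sp ps ps sp ps sp sp ps, which concatenate to the answer.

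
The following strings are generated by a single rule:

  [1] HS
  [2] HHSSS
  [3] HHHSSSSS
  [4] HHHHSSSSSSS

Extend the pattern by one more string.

The n-th term is n H's then 2n-1 S's (n = 1, 2, …).
For the next term, n = 5, so the run lengths are 5, 9.

HHHHHSSSSSSSSS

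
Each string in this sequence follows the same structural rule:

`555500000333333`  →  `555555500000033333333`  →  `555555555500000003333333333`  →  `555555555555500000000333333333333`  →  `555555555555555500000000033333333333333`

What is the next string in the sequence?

555555555555555555500000000003333333333333333

Reading off run lengths: 5 runs 4, 7, 10, 13, 16; 0 runs 5, 6, 7, 8, 9; 3 runs 6, 8, 10, 12, 14 — each is linear in n, where the shown terms are n = 2, 3, 4, 5, 6.
At n = 7 the blocks have lengths 19, 10, 16.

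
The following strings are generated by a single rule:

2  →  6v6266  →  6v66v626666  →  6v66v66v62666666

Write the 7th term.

Every step adds 6v6 to the front and 66 to the end of the previous string.
From 6v66v66v62666666, 3 further steps: 6v66v66v62666666 → 6v66v66v66v6266666666 → 6v66v66v66v66v626666666666 → (answer).

6v66v66v66v66v66v62666666666666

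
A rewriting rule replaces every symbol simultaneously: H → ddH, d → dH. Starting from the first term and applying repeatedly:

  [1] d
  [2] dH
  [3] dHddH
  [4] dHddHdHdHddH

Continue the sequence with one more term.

Expanding dHddHdHdHddH: d→dH, H→ddH, d→dH, d→dH, H→ddH, d→dH, H→ddH, d→dH, H→ddH, d→dH, d→dH, H→ddH. Concatenated: dH ddH dH dH ddH dH ddH dH ddH dH dH ddH.

dHddHdHdHddHdHddHdHddHdHdHddH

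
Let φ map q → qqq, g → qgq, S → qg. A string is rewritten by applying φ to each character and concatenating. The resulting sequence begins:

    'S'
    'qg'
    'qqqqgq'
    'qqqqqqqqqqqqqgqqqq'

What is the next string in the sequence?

Applying the rule to each of the 18 symbols of qqqqqqqqqqqqqgqqqq gives the pieces qqq qqq qqq qqq qqq qqq qqq qqq qqq qqq qqq qqq qqq qgq qqq qqq qqq qqq, which concatenate to the answer.

qqqqqqqqqqqqqqqqqqqqqqqqqqqqqqqqqqqqqqqqgqqqqqqqqqqqqq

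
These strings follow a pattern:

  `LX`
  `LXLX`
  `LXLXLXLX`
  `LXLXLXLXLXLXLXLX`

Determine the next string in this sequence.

s(k+1) = s(k)·s(k) — each term doubles the last.
So the next term is two copies of LXLXLXLXLXLXLXLX.

LXLXLXLXLXLXLXLXLXLXLXLXLXLXLXLX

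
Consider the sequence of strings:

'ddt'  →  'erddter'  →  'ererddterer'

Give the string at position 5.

s(k+1) = er·s(k)·er, so each term gains er as a prefix and er as a suffix.
From ererddterer, 2 further steps: ererddterer → erererddtererer → (answer).

ererererddterererer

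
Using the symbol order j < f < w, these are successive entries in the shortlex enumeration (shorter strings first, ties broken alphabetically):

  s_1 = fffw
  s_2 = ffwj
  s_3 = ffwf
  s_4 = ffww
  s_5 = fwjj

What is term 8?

fwfj

Stepping forward 3 times from fwjj: fwjj → fwjf → fwjw, then the target.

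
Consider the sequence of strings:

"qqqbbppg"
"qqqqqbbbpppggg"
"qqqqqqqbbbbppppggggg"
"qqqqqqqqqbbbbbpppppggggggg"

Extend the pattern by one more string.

qqqqqqqqqqqbbbbbbppppppggggggggg

Term n consists of 2n+1 q's, followed by n+1 b's, followed by n+1 p's, followed by 2n-1 g's (n = 1, 2, …).
For the next term, n = 5, so the run lengths are 11, 6, 6, 9.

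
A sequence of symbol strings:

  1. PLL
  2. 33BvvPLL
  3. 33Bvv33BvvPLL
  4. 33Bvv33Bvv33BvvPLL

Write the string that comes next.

33Bvv33Bvv33Bvv33BvvPLL

Every step adds 33Bvv at the front: s(k+1) = 33Bvv·s(k).
One more step from 33Bvv33Bvv33BvvPLL gives the answer.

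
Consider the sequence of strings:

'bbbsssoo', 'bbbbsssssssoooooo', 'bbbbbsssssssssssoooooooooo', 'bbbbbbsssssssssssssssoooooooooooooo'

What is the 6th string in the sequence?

The n-th term is n+2 b's then 4n-1 s's then 4n-2 o's (n = 1, 2, …).
For term 6, n = 6, so the run lengths are 8, 23, 22.

bbbbbbbbsssssssssssssssssssssssoooooooooooooooooooooo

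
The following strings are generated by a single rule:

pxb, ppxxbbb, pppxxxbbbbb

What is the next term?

ppppxxxxbbbbbbb

The n-th term is n p's then n x's then 2n-1 b's (n = 1, 2, …).
At n = 4 the blocks have lengths 4, 4, 7.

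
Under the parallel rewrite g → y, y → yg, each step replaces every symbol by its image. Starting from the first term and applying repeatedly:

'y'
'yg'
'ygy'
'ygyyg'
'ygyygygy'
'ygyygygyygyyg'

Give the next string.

Applying the rule to each of the 13 symbols of ygyygygyygyyg gives the pieces yg y yg yg y yg y yg yg y yg yg y, which concatenate to the answer.

ygyygygyygyygygyygygy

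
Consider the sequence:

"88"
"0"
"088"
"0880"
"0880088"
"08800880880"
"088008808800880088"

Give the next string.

This is a Fibonacci-style word recurrence s(k) = s(k−1)·s(k−2): e.g. 0·88 = 088.
Continuing: 088008808800880088 · 08800880880 gives term 8.

08800880880088008808800880880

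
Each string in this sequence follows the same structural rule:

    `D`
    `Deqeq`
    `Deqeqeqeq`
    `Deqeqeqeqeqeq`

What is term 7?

Every step adds eqeq to the end: s(k+1) = s(k)·eqeq.
From Deqeqeqeqeqeq, 3 further steps: Deqeqeqeqeqeq → Deqeqeqeqeqeqeqeq → Deqeqeqeqeqeqeqeqeqeq → (answer).

Deqeqeqeqeqeqeqeqeqeqeqeq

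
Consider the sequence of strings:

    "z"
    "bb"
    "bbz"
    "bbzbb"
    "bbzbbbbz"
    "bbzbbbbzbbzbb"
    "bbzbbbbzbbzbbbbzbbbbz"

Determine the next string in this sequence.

bbzbbbbzbbzbbbbzbbbbzbbzbbbbzbbzbb

This is a Fibonacci-style word recurrence s(k) = s(k−1)·s(k−2): e.g. bb·z = bbz.
The next term joins bbzbbbbzbbzbbbbzbbbbz and bbzbbbbzbbzbb.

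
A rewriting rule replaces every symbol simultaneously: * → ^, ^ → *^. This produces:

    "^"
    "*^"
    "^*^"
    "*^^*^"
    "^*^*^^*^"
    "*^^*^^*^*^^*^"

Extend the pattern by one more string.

^*^*^^*^*^^*^^*^*^^*^

φ(*^^*^^*^*^^*^) expands symbol-by-symbol to ^ *^ *^ ^ *^ *^ ^ *^ ^ *^ *^ ^ *^; joining the 13 pieces gives the next term.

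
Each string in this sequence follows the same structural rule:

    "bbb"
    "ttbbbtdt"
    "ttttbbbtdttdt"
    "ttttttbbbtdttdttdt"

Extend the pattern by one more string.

s(k+1) = tt·s(k)·tdt, so each term gains tt as a prefix and tdt as a suffix.
One more step from ttttttbbbtdttdttdt gives the answer.

ttttttttbbbtdttdttdttdt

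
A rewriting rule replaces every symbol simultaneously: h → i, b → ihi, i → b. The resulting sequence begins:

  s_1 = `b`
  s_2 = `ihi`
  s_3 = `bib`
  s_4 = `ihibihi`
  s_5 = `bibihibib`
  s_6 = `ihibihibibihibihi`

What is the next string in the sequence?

bibihibibihibihibibihibib

Applying the rule to each of the 17 symbols of ihibihibibihibihi gives the pieces b i b ihi b i b ihi b ihi b i b ihi b i b, which concatenate to the answer.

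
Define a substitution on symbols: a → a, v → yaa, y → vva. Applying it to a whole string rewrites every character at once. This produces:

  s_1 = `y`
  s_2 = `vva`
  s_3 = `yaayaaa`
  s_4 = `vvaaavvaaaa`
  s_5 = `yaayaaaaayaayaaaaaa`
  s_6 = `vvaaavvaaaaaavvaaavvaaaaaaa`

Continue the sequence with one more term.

Rewriting the 27 symbols of vvaaavvaaaaaavvaaavvaaaaaaa one by one yields yaa yaa a a a yaa yaa a a a a a a yaa yaa a a a yaa yaa a a a a a a a; concatenated:

yaayaaaaayaayaaaaaaaayaayaaaaayaayaaaaaaaaa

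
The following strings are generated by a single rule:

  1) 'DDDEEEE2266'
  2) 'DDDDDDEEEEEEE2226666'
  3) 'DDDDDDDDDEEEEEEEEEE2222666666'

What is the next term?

DDDDDDDDDDDDEEEEEEEEEEEEE2222266666666

Term n consists of 3n D's, followed by 3n+1 E's, followed by n+1 2's, followed by 2n 6's (n = 1, 2, …).
For the next term, n = 4, so the run lengths are 12, 13, 5, 8.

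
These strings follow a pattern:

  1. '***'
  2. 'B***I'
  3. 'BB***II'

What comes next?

Each term wraps the previous one in B on the left and I on the right.
One more step from BB***II gives the answer.

BBB***III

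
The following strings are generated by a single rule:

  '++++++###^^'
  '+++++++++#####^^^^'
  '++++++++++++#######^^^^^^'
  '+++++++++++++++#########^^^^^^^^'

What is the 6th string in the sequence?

The n-th term is 3n+3 +'s then 2n+1 #'s then 2n ^'s (n = 1, 2, …).
At n = 6 the blocks have lengths 21, 13, 12.

+++++++++++++++++++++#############^^^^^^^^^^^^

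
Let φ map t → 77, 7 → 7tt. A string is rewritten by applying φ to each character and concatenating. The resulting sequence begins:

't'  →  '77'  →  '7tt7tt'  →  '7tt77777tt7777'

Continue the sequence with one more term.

Rewriting the 14 symbols of 7tt77777tt7777 one by one yields 7tt 77 77 7tt 7tt 7tt 7tt 7tt 77 77 7tt 7tt 7tt 7tt; concatenated:

7tt77777tt7tt7tt7tt7tt77777tt7tt7tt7tt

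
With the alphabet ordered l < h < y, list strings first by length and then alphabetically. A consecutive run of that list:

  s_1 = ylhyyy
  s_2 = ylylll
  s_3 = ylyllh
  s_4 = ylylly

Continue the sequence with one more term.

Treat ylylly as a base-3 numeral over the given alphabet and add one, carrying through any trailing y's.

ylylhl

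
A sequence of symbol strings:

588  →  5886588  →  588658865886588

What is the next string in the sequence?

s(k+1) = s(k)·6·s(k) — each term doubles the last with '6' between the halves.
Doubling 588658865886588 with '6' between the halves:

5886588658865886588658865886588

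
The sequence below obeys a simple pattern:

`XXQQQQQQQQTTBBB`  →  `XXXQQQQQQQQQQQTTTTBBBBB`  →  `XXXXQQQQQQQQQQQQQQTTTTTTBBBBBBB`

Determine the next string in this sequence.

Reading off run lengths: X runs 2, 3, 4; Q runs 8, 11, 14; T runs 2, 4, 6; B runs 3, 5, 7 — each is linear in n, where the shown terms are n = 2, 3, 4.
For the next term, n = 5, so the run lengths are 5, 17, 8, 9.

XXXXXQQQQQQQQQQQQQQQQQTTTTTTTTBBBBBBBBB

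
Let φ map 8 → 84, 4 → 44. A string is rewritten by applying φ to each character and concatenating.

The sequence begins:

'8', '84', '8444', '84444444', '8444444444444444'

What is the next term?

Rewriting the 16 symbols of 8444444444444444 one by one yields 84 44 44 44 44 44 44 44 44 44 44 44 44 44 44 44; concatenated:

84444444444444444444444444444444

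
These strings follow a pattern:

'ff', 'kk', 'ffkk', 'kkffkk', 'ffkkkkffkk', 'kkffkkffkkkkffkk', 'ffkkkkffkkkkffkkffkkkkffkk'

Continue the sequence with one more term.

This is a Fibonacci-style word recurrence s(k) = s(k−2)·s(k−1): e.g. ff·kk = ffkk.
The next term joins kkffkkffkkkkffkk and ffkkkkffkkkkffkkffkkkkffkk.

kkffkkffkkkkffkkffkkkkffkkkkffkkffkkkkffkk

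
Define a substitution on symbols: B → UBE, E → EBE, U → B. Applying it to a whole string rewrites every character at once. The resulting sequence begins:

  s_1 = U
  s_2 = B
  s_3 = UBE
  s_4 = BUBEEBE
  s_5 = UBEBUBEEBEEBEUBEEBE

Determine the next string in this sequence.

φ(UBEBUBEEBEEBEUBEEBE) expands symbol-by-symbol to B UBE EBE UBE B UBE EBE EBE UBE EBE EBE UBE EBE B UBE EBE EBE UBE EBE; joining the 19 pieces gives the next term.

BUBEEBEUBEBUBEEBEEBEUBEEBEEBEUBEEBEBUBEEBEEBEUBEEBE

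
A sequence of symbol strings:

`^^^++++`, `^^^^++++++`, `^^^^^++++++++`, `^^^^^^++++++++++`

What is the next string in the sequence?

The n-th term is n+1 ^'s then 2n +'s, where the shown terms are n = 2, 3, 4, 5.
Setting n = 6 gives 7, 12 characters in each block.

^^^^^^^++++++++++++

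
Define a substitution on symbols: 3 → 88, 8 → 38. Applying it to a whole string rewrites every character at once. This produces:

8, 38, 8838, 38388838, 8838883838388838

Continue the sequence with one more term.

φ(8838883838388838) expands symbol-by-symbol to 38 38 88 38 38 38 88 38 88 38 88 38 38 38 88 38; joining the 16 pieces gives the next term.

38388838383888388838883838388838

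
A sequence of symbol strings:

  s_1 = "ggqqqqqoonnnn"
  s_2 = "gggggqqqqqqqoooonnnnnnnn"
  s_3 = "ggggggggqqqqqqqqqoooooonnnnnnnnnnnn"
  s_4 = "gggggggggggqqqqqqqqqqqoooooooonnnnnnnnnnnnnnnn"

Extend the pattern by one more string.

ggggggggggggggqqqqqqqqqqqqqoooooooooonnnnnnnnnnnnnnnnnnnn

Each string has the form g^{3n-1} q^{2n+3} o^{2n} n^{4n} (n = 1, 2, …).
At n = 5 the blocks have lengths 14, 13, 10, 20.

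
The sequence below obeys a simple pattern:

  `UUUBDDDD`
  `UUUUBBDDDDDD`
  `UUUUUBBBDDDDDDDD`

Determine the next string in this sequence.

Term n consists of n+1 U's, followed by n-1 B's, followed by 2n D's, where the shown terms are n = 2, 3, 4.
At n = 5 the blocks have lengths 6, 4, 10.

UUUUUUBBBBDDDDDDDDDD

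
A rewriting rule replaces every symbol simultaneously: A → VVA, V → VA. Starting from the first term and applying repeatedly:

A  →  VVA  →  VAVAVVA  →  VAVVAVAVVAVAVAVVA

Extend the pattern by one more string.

φ(VAVVAVAVVAVAVAVVA) expands symbol-by-symbol to VA VVA VA VA VVA VA VVA VA VA VVA VA VVA VA VVA VA VA VVA; joining the 17 pieces gives the next term.

VAVVAVAVAVVAVAVVAVAVAVVAVAVVAVAVVAVAVAVVA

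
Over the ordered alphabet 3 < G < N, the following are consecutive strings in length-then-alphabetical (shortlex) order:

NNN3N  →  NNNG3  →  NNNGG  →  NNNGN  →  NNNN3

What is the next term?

NNNNG

The successor of NNNN3 increments the rightmost position that isn't already N and resets every position after it to 3.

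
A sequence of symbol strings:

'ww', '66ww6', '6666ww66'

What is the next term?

666666ww666

Each term wraps the previous one in 66 on the left and 6 on the right.
So the next term is 66·6666ww66·6.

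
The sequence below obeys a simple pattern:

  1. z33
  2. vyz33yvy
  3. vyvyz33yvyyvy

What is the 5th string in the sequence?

Every step adds vy to the front and yvy to the end of the previous string.
From vyvyz33yvyyvy, 2 further steps: vyvyz33yvyyvy → vyvyvyz33yvyyvyyvy → (answer).

vyvyvyvyz33yvyyvyyvyyvy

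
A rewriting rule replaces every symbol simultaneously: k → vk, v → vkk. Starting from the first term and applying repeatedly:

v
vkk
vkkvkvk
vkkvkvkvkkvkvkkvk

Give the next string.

Rewriting the 17 symbols of vkkvkvkvkkvkvkkvk one by one yields vkk vk vk vkk vk vkk vk vkk vk vk vkk vk vkk vk vk vkk vk; concatenated:

vkkvkvkvkkvkvkkvkvkkvkvkvkkvkvkkvkvkvkkvk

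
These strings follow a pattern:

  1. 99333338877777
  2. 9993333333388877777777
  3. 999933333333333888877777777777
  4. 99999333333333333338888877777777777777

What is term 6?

Each string has the form 9^{n} 3^{3n-1} 8^{n} 7^{3n-1}, where the shown terms are n = 2, 3, 4, 5.
At n = 7 the blocks have lengths 7, 20, 7, 20.

999999933333333333333333333888888877777777777777777777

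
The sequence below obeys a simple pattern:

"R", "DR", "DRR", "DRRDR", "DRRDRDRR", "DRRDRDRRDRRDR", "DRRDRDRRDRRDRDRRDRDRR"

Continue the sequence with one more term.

DRRDRDRRDRRDRDRRDRDRRDRRDRDRRDRRDR

From term 3 onward, concatenate the last term with the second-to-last: DR·R = DRR, DRR·DR = DRRDR, …
Continuing: DRRDRDRRDRRDRDRRDRDRR · DRRDRDRRDRRDR gives term 8.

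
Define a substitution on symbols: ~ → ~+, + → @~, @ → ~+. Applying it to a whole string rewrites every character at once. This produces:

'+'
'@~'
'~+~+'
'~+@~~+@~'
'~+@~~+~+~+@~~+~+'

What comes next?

Applying the rule to each of the 16 symbols of ~+@~~+~+~+@~~+~+ gives the pieces ~+ @~ ~+ ~+ ~+ @~ ~+ @~ ~+ @~ ~+ ~+ ~+ @~ ~+ @~, which concatenate to the answer.

~+@~~+~+~+@~~+@~~+@~~+~+~+@~~+@~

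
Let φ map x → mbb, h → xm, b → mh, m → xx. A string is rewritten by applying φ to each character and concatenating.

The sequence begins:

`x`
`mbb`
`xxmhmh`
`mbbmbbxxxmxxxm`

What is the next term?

Rewriting the 14 symbols of mbbmbbxxxmxxxm one by one yields xx mh mh xx mh mh mbb mbb mbb xx mbb mbb mbb xx; concatenated:

xxmhmhxxmhmhmbbmbbmbbxxmbbmbbmbbxx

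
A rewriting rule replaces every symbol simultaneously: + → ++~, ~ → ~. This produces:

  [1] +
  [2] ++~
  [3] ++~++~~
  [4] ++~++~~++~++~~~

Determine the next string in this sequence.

Rewriting the 15 symbols of ++~++~~++~++~~~ one by one yields ++~ ++~ ~ ++~ ++~ ~ ~ ++~ ++~ ~ ++~ ++~ ~ ~ ~; concatenated:

++~++~~++~++~~~++~++~~++~++~~~~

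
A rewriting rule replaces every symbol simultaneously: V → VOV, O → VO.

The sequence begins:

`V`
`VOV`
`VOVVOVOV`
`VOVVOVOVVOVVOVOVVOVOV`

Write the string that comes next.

VOVVOVOVVOVVOVOVVOVOVVOVVOVOVVOVVOVOVVOVOVVOVVOVOVVOVOV

Applying the rule to each of the 21 symbols of VOVVOVOVVOVVOVOVVOVOV gives the pieces VOV VO VOV VOV VO VOV VO VOV VOV VO VOV VOV VO VOV VO VOV VOV VO VOV VO VOV, which concatenate to the answer.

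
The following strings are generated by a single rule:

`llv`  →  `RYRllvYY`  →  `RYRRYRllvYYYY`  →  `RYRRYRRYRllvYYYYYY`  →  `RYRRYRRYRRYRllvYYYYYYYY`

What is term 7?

s(k+1) = RYR·s(k)·YY, so each term gains RYR as a prefix and YY as a suffix.
From RYRRYRRYRRYRllvYYYYYYYY, 2 further steps: RYRRYRRYRRYRllvYYYYYYYY → RYRRYRRYRRYRRYRllvYYYYYYYYYY → (answer).

RYRRYRRYRRYRRYRRYRllvYYYYYYYYYYYY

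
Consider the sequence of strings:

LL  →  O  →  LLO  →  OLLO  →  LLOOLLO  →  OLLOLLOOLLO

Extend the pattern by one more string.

LLOOLLOOLLOLLOOLLO

From term 3 onward, concatenate the second-to-last term with the last: LL·O = LLO, O·LLO = OLLO, …
Continuing: LLOOLLO · OLLOLLOOLLO gives term 7.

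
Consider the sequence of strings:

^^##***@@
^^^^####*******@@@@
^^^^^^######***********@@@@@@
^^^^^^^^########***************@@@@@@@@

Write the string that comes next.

^^^^^^^^^^##########*******************@@@@@@@@@@

Reading off run lengths: ^ runs 2, 4, 6, 8; # runs 2, 4, 6, 8; * runs 3, 7, 11, 15; @ runs 2, 4, 6, 8 — each is linear in n (n = 1, 2, …).
At n = 5 the blocks have lengths 10, 10, 19, 10.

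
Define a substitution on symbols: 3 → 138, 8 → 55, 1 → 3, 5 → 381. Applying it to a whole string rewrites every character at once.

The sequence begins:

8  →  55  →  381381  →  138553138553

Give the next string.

313855381381138313855381381138

Apply φ to 138553138553 symbol by symbol: 1→3, 3→138, 8→55, 5→381, 5→381, 3→138, 1→3, 3→138, 8→55, 5→381, 5→381, 3→138; joined: 3 138 55 381 381 138 3 138 55 381 381 138.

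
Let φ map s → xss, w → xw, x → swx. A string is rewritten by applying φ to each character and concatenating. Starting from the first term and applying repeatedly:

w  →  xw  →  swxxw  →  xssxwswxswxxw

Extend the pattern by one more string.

Replace each of the 13 characters of xssxwswxswxxw in place — swx xss xss swx xw xss xw swx xss xw swx swx xw — and concatenate.

swxxssxssswxxwxssxwswxxssxwswxswxxw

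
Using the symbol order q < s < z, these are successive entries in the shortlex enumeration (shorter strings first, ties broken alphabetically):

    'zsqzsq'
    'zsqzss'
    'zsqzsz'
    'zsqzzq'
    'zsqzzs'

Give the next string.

zsqzzz

Treat zsqzzs as a base-3 numeral over the given alphabet and add one, carrying through any trailing z's.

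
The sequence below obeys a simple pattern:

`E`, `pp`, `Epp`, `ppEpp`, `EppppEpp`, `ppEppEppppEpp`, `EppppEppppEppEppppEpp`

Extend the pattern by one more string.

ppEppEppppEppEppppEppppEppEppppEpp

From term 3 onward, concatenate the second-to-last term with the last: E·pp = Epp, pp·Epp = ppEpp, …
The next term joins ppEppEppppEpp and EppppEppppEppEppppEpp.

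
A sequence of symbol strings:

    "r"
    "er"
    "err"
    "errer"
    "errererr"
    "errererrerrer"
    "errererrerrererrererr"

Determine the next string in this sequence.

errererrerrererrererrerrererrerrer

This is a Fibonacci-style word recurrence s(k) = s(k−1)·s(k−2): e.g. er·r = err.
Continuing: errererrerrererrererr · errererrerrer gives term 8.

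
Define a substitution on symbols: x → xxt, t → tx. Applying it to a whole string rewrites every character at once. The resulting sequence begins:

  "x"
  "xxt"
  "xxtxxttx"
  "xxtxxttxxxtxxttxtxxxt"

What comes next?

xxtxxttxxxtxxttxtxxxtxxtxxttxxxtxxttxtxxxttxxxtxxtxxttx

Applying the rule to each of the 21 symbols of xxtxxttxxxtxxttxtxxxt gives the pieces xxt xxt tx xxt xxt tx tx xxt xxt xxt tx xxt xxt tx tx xxt tx xxt xxt xxt tx, which concatenate to the answer.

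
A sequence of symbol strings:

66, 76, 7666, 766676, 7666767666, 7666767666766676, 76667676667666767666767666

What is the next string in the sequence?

Each term (from the third on) is the previous term followed by the one before it: term 3 = 76·66 = 7666.
The next term joins 76667676667666767666767666 and 7666767666766676.

766676766676667676667676667666767666766676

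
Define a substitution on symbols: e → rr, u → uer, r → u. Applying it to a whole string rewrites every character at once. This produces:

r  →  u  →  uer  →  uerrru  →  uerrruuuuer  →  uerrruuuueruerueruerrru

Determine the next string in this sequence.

uerrruuuueruerueruerrruuerrruuerrruuerrruuuuer

φ(uerrruuuueruerueruerrru) expands symbol-by-symbol to uer rr u u u uer uer uer uer rr u uer rr u uer rr u uer rr u u u uer; joining the 23 pieces gives the next term.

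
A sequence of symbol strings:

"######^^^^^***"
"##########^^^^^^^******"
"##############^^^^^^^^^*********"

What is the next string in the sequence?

##################^^^^^^^^^^^************

Term n consists of 4n+2 #'s, followed by 2n+3 ^'s, followed by 3n *'s (n = 1, 2, …).
Setting n = 4 gives 18, 11, 12 characters in each block.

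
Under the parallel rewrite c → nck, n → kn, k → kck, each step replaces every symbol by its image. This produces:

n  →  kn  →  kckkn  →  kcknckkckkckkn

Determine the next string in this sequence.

Rewriting the 14 symbols of kcknckkckkckkn one by one yields kck nck kck kn nck kck kck nck kck kck nck kck kck kn; concatenated:

kcknckkckknnckkckkcknckkckkcknckkckkckkn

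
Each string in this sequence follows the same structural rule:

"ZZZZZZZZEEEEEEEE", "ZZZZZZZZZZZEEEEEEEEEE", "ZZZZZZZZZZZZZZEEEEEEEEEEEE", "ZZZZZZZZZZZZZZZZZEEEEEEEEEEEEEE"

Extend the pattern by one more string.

ZZZZZZZZZZZZZZZZZZZZEEEEEEEEEEEEEEEE

Term n consists of 3n-1 Z's, followed by 2n+2 E's, where the shown terms are n = 3, 4, 5, 6.
For the next term, n = 7, so the run lengths are 20, 16.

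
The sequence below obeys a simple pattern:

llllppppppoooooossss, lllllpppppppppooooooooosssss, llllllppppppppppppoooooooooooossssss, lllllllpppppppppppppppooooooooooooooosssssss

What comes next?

llllllllppppppppppppppppppoooooooooooooooooossssssss

Each string has the form l^{n+3} p^{3n+3} o^{3n+3} s^{n+3} (n = 1, 2, …).
For the next term, n = 5, so the run lengths are 8, 18, 18, 8.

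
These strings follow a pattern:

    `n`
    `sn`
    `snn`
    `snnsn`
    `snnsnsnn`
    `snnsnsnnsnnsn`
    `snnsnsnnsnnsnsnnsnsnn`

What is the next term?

snnsnsnnsnnsnsnnsnsnnsnnsnsnnsnnsn

This is a Fibonacci-style word recurrence s(k) = s(k−1)·s(k−2): e.g. sn·n = snn.
Continuing: snnsnsnnsnnsnsnnsnsnn · snnsnsnnsnnsn gives term 8.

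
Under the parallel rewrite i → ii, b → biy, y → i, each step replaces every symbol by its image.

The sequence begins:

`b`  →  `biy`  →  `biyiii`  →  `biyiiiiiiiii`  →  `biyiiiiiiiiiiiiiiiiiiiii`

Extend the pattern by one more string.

Rewriting the 24 symbols of biyiiiiiiiiiiiiiiiiiiiii one by one yields biy ii i ii ii ii ii ii ii ii ii ii ii ii ii ii ii ii ii ii ii ii ii ii; concatenated:

biyiiiiiiiiiiiiiiiiiiiiiiiiiiiiiiiiiiiiiiiiiiiii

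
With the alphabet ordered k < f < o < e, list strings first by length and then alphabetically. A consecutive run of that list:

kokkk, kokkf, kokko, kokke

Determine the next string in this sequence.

kokfk

The successor of kokke increments the rightmost position that isn't already e and resets every position after it to k.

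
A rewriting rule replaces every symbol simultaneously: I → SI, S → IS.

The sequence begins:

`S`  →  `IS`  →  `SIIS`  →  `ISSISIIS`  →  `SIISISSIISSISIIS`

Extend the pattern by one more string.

ISSISIISSIISISSISIISISSIISSISIIS

Replace each of the 16 characters of SIISISSIISSISIIS in place — IS SI SI IS SI IS IS SI SI IS IS SI IS SI SI IS — and concatenate.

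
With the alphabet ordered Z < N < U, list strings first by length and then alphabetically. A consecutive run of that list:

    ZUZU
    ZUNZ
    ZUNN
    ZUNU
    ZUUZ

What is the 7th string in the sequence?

Stepping forward 2 times from ZUUZ: ZUUZ → ZUUN, then the target.

ZUUU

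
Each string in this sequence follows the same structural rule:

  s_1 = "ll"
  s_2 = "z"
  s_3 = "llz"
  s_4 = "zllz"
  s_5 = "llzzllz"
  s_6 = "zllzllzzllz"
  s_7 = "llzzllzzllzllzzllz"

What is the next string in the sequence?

Each term (from the third on) is the two preceding terms concatenated in order: term 3 = ll·z = llz.
So term 8 is zllzllzzllz·llzzllzzllzllzzllz.

zllzllzzllzllzzllzzllzllzzllz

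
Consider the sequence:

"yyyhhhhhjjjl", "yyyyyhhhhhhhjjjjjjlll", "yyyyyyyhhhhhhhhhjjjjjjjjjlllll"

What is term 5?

Reading off run lengths: y runs 3, 5, 7; h runs 5, 7, 9; j runs 3, 6, 9; l runs 1, 3, 5 — each is linear in n (n = 1, 2, …).
Setting n = 5 gives 11, 13, 15, 9 characters in each block.

yyyyyyyyyyyhhhhhhhhhhhhhjjjjjjjjjjjjjjjlllllllll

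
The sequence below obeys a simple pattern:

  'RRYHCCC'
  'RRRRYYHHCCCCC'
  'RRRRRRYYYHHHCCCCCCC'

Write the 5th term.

RRRRRRRRRRYYYYYHHHHHCCCCCCCCCCC

Each string has the form R^{2n} Y^{n} H^{n} C^{2n+1} (n = 1, 2, …).
Setting n = 5 gives 10, 5, 5, 11 characters in each block.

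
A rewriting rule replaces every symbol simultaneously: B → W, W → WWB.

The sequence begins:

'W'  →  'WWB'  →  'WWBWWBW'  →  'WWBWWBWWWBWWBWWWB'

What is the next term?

WWBWWBWWWBWWBWWWBWWBWWBWWWBWWBWWWBWWBWWBW

Replace each of the 17 characters of WWBWWBWWWBWWBWWWB in place — WWB WWB W WWB WWB W WWB WWB WWB W WWB WWB W WWB WWB WWB W — and concatenate.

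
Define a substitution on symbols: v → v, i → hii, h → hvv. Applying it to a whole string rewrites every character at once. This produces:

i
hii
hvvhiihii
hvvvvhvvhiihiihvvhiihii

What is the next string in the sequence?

φ(hvvvvhvvhiihiihvvhiihii) expands symbol-by-symbol to hvv v v v v hvv v v hvv hii hii hvv hii hii hvv v v hvv hii hii hvv hii hii; joining the 23 pieces gives the next term.

hvvvvvvhvvvvhvvhiihiihvvhiihiihvvvvhvvhiihiihvvhiihii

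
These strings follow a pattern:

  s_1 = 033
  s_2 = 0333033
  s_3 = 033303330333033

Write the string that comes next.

s(k+1) = s(k)·3·s(k) — each term doubles the last with '3' between the halves.
Doubling 033303330333033 with '3' between the halves:

0333033303330333033303330333033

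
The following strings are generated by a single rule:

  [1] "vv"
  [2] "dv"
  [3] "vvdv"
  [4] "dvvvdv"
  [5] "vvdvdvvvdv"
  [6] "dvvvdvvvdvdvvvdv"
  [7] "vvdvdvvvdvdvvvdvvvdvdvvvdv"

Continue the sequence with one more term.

Each term (from the third on) is the two preceding terms concatenated in order: term 3 = vv·dv = vvdv.
Continuing: dvvvdvvvdvdvvvdv · vvdvdvvvdvdvvvdvvvdvdvvvdv gives term 8.

dvvvdvvvdvdvvvdvvvdvdvvvdvdvvvdvvvdvdvvvdv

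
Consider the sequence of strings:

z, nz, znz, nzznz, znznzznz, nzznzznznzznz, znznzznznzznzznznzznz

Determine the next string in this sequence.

From term 3 onward, concatenate the second-to-last term with the last: z·nz = znz, nz·znz = nzznz, …
The next term joins nzznzznznzznz and znznzznznzznzznznzznz.

nzznzznznzznzznznzznznzznzznznzznz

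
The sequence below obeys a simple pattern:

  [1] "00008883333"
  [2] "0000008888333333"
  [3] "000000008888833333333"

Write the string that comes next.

00000000008888883333333333

The n-th term is 2n 0's then n+1 8's then 2n 3's, where the shown terms are n = 2, 3, 4.
At n = 5 the blocks have lengths 10, 6, 10.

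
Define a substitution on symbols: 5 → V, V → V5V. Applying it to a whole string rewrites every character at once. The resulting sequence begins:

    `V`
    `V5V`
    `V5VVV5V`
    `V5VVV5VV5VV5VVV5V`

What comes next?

V5VVV5VV5VV5VVV5VV5VVV5VV5VVV5VV5VV5VVV5V

Replace each of the 17 characters of V5VVV5VV5VV5VVV5V in place — V5V V V5V V5V V5V V V5V V5V V V5V V5V V V5V V5V V5V V V5V — and concatenate.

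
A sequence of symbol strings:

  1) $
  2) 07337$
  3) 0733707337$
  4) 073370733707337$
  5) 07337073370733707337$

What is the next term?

Every step adds 07337 at the front: s(k+1) = 07337·s(k).
Applying this once more to 07337073370733707337$:

0733707337073370733707337$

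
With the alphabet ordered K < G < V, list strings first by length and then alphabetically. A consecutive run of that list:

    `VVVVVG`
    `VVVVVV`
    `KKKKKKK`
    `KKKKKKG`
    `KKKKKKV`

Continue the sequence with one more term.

KKKKKGK

Treat KKKKKKV as a base-3 numeral over the given alphabet and add one, carrying through any trailing V's.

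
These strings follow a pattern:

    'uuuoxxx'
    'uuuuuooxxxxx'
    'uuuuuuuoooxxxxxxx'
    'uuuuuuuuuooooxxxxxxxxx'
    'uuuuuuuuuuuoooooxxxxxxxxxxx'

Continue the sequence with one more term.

Each string has the form u^{2n+1} o^{n} x^{2n+1} (n = 1, 2, …).
At n = 6 the blocks have lengths 13, 6, 13.

uuuuuuuuuuuuuooooooxxxxxxxxxxxxx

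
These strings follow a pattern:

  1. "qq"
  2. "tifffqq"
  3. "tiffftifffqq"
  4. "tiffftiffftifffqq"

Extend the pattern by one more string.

tiffftiffftiffftifffqq

Every step adds tifff at the front: s(k+1) = tifff·s(k).
One more step from tiffftiffftifffqq gives the answer.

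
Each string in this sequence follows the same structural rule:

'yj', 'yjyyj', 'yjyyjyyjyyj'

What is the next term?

s(k+1) = s(k)·y·s(k) — each term doubles the last with 'y' between the halves.
So the next term is two copies of yjyyjyyjyyj with 'y' between the halves.

yjyyjyyjyyjyyjyyjyyjyyj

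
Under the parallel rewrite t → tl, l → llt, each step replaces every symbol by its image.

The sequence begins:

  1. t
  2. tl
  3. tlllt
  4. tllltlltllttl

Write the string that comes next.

Replace each of the 13 characters of tllltlltllttl in place — tl llt llt llt tl llt llt tl llt llt tl tl llt — and concatenate.

tllltlltllttllltllttllltllttltlllt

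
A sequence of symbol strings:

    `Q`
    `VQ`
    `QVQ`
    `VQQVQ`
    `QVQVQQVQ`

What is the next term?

Each term (from the third on) is the two preceding terms concatenated in order: term 3 = Q·VQ = QVQ.
The next term joins VQQVQ and QVQVQQVQ.

VQQVQQVQVQQVQ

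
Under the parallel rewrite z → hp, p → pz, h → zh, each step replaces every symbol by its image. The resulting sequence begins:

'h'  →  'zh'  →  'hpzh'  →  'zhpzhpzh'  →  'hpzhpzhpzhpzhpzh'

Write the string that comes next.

zhpzhpzhpzhpzhpzhpzhpzhpzhpzhpzh

Replace each of the 16 characters of hpzhpzhpzhpzhpzh in place — zh pz hp zh pz hp zh pz hp zh pz hp zh pz hp zh — and concatenate.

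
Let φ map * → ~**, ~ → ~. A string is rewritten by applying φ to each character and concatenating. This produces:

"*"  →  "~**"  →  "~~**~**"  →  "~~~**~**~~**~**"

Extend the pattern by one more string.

~~~~**~**~~**~**~~~**~**~~**~**

Replace each of the 15 characters of ~~~**~**~~**~** in place — ~ ~ ~ ~** ~** ~ ~** ~** ~ ~ ~** ~** ~ ~** ~** — and concatenate.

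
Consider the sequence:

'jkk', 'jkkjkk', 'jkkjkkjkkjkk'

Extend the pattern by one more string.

Every step duplicates the string.
Doubling jkkjkkjkkjkk:

jkkjkkjkkjkkjkkjkkjkkjkk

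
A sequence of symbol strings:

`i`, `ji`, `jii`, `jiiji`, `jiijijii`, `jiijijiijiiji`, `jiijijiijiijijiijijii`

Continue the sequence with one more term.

jiijijiijiijijiijijiijiijijiijiiji

Each term (from the third on) is the previous term followed by the one before it: term 3 = ji·i = jii.
Continuing: jiijijiijiijijiijijii · jiijijiijiiji gives term 8.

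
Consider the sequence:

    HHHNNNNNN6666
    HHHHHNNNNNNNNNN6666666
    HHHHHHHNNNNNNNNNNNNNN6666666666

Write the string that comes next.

HHHHHHHHHNNNNNNNNNNNNNNNNNN6666666666666

Term n consists of 2n+1 H's, followed by 4n+2 N's, followed by 3n+1 6's (n = 1, 2, …).
For the next term, n = 4, so the run lengths are 9, 18, 13.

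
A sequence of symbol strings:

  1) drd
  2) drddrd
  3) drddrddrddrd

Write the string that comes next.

drddrddrddrddrddrddrddrd

Every step duplicates the string.
One more doubling of drddrddrddrd gives the answer.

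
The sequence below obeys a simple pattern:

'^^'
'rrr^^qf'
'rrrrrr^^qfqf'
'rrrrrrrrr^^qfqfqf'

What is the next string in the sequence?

Every step adds rrr to the front and qf to the end of the previous string.
Applying this once more to rrrrrrrrr^^qfqfqf:

rrrrrrrrrrrr^^qfqfqfqf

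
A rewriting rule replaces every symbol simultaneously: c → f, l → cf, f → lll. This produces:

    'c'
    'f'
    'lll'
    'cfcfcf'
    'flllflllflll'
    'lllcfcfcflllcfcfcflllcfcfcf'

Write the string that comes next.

Replace each of the 27 characters of lllcfcfcflllcfcfcflllcfcfcf in place — cf cf cf f lll f lll f lll cf cf cf f lll f lll f lll cf cf cf f lll f lll f lll — and concatenate.

cfcfcfflllflllflllcfcfcfflllflllflllcfcfcfflllflllflll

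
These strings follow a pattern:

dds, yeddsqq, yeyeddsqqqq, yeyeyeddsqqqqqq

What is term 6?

yeyeyeyeyeddsqqqqqqqqqq

Every step adds ye to the front and qq to the end of the previous string.
From yeyeyeddsqqqqqq, 2 further steps: yeyeyeddsqqqqqq → yeyeyeyeddsqqqqqqqq → (answer).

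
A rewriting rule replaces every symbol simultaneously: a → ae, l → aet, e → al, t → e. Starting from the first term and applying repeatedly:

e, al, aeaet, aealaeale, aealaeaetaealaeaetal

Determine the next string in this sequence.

aealaeaetaealaealeaealaeaetaealaealeaeaet

Applying the rule to each of the 20 symbols of aealaeaetaealaeaetal gives the pieces ae al ae aet ae al ae al e ae al ae aet ae al ae al e ae aet, which concatenate to the answer.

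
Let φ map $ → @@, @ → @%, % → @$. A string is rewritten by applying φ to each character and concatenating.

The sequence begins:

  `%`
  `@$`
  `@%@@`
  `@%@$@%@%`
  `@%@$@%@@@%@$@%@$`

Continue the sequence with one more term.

Rewriting the 16 symbols of @%@$@%@@@%@$@%@$ one by one yields @% @$ @% @@ @% @$ @% @% @% @$ @% @@ @% @$ @% @@; concatenated:

@%@$@%@@@%@$@%@%@%@$@%@@@%@$@%@@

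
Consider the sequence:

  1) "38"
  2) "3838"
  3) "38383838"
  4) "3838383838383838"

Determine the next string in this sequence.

38383838383838383838383838383838

Each string is two copies of the previous one concatenated.
One more doubling of 3838383838383838 gives the answer.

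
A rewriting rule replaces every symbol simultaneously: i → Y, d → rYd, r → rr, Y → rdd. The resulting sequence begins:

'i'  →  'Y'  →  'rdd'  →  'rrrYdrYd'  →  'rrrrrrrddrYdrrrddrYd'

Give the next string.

Rewriting the 20 symbols of rrrrrrrddrYdrrrddrYd one by one yields rr rr rr rr rr rr rr rYd rYd rr rdd rYd rr rr rr rYd rYd rr rdd rYd; concatenated:

rrrrrrrrrrrrrrrYdrYdrrrddrYdrrrrrrrYdrYdrrrddrYd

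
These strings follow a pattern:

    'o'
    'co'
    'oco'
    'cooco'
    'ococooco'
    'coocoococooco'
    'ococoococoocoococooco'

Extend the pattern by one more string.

Each term (from the third on) is the two preceding terms concatenated in order: term 3 = o·co = oco.
The next term joins coocoococooco and ococoococoocoococooco.

coocoococoocoococoococoocoococooco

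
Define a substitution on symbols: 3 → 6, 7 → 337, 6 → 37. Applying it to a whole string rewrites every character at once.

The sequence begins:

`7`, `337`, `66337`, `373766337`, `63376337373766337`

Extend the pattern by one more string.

Applying the rule to each of the 17 symbols of 63376337373766337 gives the pieces 37 6 6 337 37 6 6 337 6 337 6 337 37 37 6 6 337, which concatenate to the answer.

3766337376633763376337373766337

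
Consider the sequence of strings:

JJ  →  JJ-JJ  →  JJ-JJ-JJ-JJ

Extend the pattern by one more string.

JJ-JJ-JJ-JJ-JJ-JJ-JJ-JJ

s(k+1) = s(k)·-·s(k) — each term doubles the last with '-' between the halves.
One more doubling of JJ-JJ-JJ-JJ gives the answer.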